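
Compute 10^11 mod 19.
By repeated squaring (mod 19): 10^{1}≡10, 10^{2}≡5, 10^{4}≡6, 10^{8}≡17. Then 10^{11} = 10^{8+2+1} ≡ 17 × 5 × 10 ≡ 14 (mod 19)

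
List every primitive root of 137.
There are φ(136) = 64 primitive roots mod 137: {3, 5, 6, 12, 13, 20, 21, 23, 24, 26, 27, 29, 31, 33, 35, 40, 42, 43, 45, 46, 47, 48, 51, 52, 53, 54, 55, 57, 58, 62, 66, 67, 70, 71, 75, 79, 80, 82, 83, 84, 85, 86, 89, 90, 91, 92, 94, 95, 97, 102, 104, 106, 108, 110, 111, 113, 114, 116, 117, 124, 125, 131, 132, 134}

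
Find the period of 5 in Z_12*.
Powers of 5 mod 12: 5^1≡5, 5^2≡1. So the order of 5 is 2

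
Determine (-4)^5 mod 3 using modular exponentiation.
Using Fermat: (-4)^{2} ≡ 1 (mod 3). 5 ≡ 1 (mod 2). So (-4)^{5} ≡ (-4)^{1} ≡ 2 (mod 3)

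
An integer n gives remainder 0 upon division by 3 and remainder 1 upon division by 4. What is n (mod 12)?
M = 3 × 4 = 12. M₁ = 4, y₁ ≡ 1 (mod 3). M₂ = 3, y₂ ≡ 3 (mod 4). n = 0×4×1 + 1×3×3 ≡ 9 (mod 12)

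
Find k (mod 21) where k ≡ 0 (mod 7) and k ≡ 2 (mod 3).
M = 7 × 3 = 21. M₁ = 3, y₁ ≡ 5 (mod 7). M₂ = 7, y₂ ≡ 1 (mod 3). k = 0×3×5 + 2×7×1 ≡ 14 (mod 21)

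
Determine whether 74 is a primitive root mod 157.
ord_157(74) divides 156. For each prime q|156: 74^{78}≡156, 74^{52}≡144, 74^{12}≡46, none ≡ 1. So 74 has order 156 and is a primitive root mod 157.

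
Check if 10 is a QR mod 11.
By Euler's criterion: 10^{5} ≡ 10 mod 11. Since this equals -1 (≡ 10), 10 is not a QR.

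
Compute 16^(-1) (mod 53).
Since 53 is prime, by Fermat 16^(-1) ≡ 16^{51} ≡ 10 (mod 53). Verify: 16 × 10 = 160 ≡ 1 (mod 53)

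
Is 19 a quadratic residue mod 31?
By Euler's criterion: 19^{15} ≡ 1 (mod 31). Since this equals 1, 19 is a QR.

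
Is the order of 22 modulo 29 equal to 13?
Powers of 22 mod 29: 22^1≡22, 22^2≡20, 22^3≡5, 22^4≡23, 22^5≡13, 22^6≡25, 22^7≡28, 22^8≡7, 22^9≡9, 22^10≡24, 22^11≡6, 22^12≡16, 22^13≡4, 22^14≡1. 22^13≡4≢1, so ord ≠ 13. No, the actual order is 14.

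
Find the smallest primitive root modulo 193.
g = 5. Powers: [5, 25, 125, 46, 37, 185, ...] generates all 192 non-zero residues.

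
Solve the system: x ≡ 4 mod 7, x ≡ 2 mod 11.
M = 7 × 11 = 77. M₁ = 11, y₁ ≡ 2 mod 7. M₂ = 7, y₂ ≡ 8 mod 11. x = 4×11×2 + 2×7×8 ≡ 46 mod 77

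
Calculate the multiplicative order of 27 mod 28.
Powers of 27 mod 28: 27^1≡27, 27^2≡1. So the order of 27 is 2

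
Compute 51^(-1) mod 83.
Since 83 is prime, by Fermat 51^(-1) ≡ 51^{81} ≡ 70 mod 83. Verify: 51 × 70 = 3570 ≡ 1 mod 83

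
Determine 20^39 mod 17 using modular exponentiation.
Using Fermat: 20^{16} ≡ 1 (mod 17). 39 ≡ 7 (mod 16). So 20^{39} ≡ 20^{7} ≡ 11 (mod 17)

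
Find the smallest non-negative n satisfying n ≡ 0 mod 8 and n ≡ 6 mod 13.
M = 8 × 13 = 104. M₁ = 13, y₁ ≡ 5 mod 8. M₂ = 8, y₂ ≡ 5 mod 13. n = 0×13×5 + 6×8×5 ≡ 32 mod 104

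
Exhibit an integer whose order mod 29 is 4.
12 has order 4 mod 29 since 12^{4} ≡ 1 (mod 29) and no smaller power works.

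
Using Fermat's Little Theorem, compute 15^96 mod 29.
By Fermat: 15^{28} ≡ 1 mod 29. 96 = 3×28 + 12. So 15^{96} ≡ 15^{12} ≡ 25 mod 29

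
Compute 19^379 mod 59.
Using Fermat: 19^{58} ≡ 1 mod 59. 379 ≡ 31 mod 58. So 19^{379} ≡ 19^{31} ≡ 7 mod 59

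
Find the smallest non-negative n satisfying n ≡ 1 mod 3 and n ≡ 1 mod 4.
M = 3 × 4 = 12. M₁ = 4, y₁ ≡ 1 mod 3. M₂ = 3, y₂ ≡ 3 mod 4. n = 1×4×1 + 1×3×3 ≡ 1 mod 12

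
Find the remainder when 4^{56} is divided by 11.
By Fermat: 4^{10} ≡ 1 mod 11. 56 = 5×10 + 6. So 4^{56} ≡ 4^{6} ≡ 4 mod 11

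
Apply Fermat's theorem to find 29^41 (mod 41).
By Fermat: 29^{40} ≡ 1 (mod 41). So 29^{41} = 29^{40} · 29^{1} ≡ 29^{1} ≡ 29 (mod 41)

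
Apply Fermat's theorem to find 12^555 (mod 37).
By Fermat: 12^{36} ≡ 1 (mod 37). 555 ≡ 15 (mod 36). So 12^{555} ≡ 12^{15} ≡ 10 (mod 37)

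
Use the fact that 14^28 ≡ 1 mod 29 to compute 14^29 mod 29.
By Fermat: 14^{28} ≡ 1 mod 29. So 14^{29} = 14^{28} · 14^{1} ≡ 14^{1} ≡ 14 mod 29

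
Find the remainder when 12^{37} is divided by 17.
By Fermat: 12^{16} ≡ 1 mod 17. 37 = 2×16 + 5. So 12^{37} ≡ 12^{5} ≡ 3 mod 17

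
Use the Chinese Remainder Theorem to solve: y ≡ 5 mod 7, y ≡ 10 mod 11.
M = 7 × 11 = 77. M₁ = 11, y₁ ≡ 2 mod 7. M₂ = 7, y₂ ≡ 8 mod 11. y = 5×11×2 + 10×7×8 ≡ 54 mod 77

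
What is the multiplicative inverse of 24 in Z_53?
Since 53 is prime, by Fermat 24^(-1) ≡ 24^{51} ≡ 42 (mod 53). Verify: 24 × 42 = 1008 ≡ 1 (mod 53)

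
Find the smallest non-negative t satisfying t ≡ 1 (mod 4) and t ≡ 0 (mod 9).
M = 4 × 9 = 36. M₁ = 9, y₁ ≡ 1 (mod 4). M₂ = 4, y₂ ≡ 7 (mod 9). t = 1×9×1 + 0×4×7 ≡ 9 (mod 36)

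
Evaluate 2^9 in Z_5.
Using Fermat: 2^{4} ≡ 1 (mod 5). 9 ≡ 1 (mod 4). So 2^{9} ≡ 2^{1} ≡ 2 (mod 5)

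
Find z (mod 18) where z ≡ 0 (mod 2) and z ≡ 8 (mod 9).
M = 2 × 9 = 18. M₁ = 9, y₁ ≡ 1 (mod 2). M₂ = 2, y₂ ≡ 5 (mod 9). z = 0×9×1 + 8×2×5 ≡ 8 (mod 18)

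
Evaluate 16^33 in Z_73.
By repeated squaring (mod 73): 16^{1}≡16, 16^{2}≡37, 16^{4}≡55, 16^{8}≡32, 16^{16}≡2, 16^{32}≡4. Then 16^{33} = 16^{32+1} ≡ 4 × 16 ≡ 64 (mod 73)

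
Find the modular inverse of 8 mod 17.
Since 17 is prime, by Fermat 8^(-1) ≡ 8^{15} ≡ 15 mod 17. Verify: 8 × 15 = 120 ≡ 1 mod 17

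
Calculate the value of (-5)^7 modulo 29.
By repeated squaring (mod 29): (-5)^{1}≡24, (-5)^{2}≡25, (-5)^{4}≡16. Then (-5)^{7} = (-5)^{4+2+1} ≡ 16 × 25 × 24 ≡ 1 (mod 29)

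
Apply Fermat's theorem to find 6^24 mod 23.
By Fermat: 6^{22} ≡ 1 mod 23. So 6^{24} = 6^{22} · 6^{2} ≡ 6^{2} ≡ 13 mod 23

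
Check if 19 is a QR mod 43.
By Euler's criterion: 19^{21} ≡ 42 mod 43. Since this equals -1 (≡ 42), 19 is not a QR.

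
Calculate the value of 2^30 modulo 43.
By repeated squaring (mod 43): 2^{1}≡2, 2^{2}≡4, 2^{4}≡16, 2^{8}≡41, 2^{16}≡4. Then 2^{30} = 2^{16+8+4+2} ≡ 4 × 41 × 16 × 4 ≡ 4 (mod 43)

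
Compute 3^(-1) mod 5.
Since 5 is prime, by Fermat 3^(-1) ≡ 3^{3} ≡ 2 mod 5. Verify: 3 × 2 = 6 ≡ 1 mod 5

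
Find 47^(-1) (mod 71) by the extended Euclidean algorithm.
Extended GCD: 47(-3) + 71(2) = 1. So 47^(-1) ≡ -3 ≡ 68 (mod 71). Verify: 47 × 68 = 3196 ≡ 1 (mod 71)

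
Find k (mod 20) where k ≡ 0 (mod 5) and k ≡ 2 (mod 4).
M = 5 × 4 = 20. M₁ = 4, y₁ ≡ 4 (mod 5). M₂ = 5, y₂ ≡ 1 (mod 4). k = 0×4×4 + 2×5×1 ≡ 10 (mod 20)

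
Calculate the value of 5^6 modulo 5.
By repeated squaring (mod 5): 5^{1}≡0, 5^{2}≡0, 5^{4}≡0. Then 5^{6} = 5^{4+2} ≡ 0 × 0 ≡ 0 (mod 5)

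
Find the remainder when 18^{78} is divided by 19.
By Fermat: 18^{18} ≡ 1 mod 19. 78 = 4×18 + 6. So 18^{78} ≡ 18^{6} ≡ 1 mod 19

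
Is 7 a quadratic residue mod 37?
By Euler's criterion: 7^{18} ≡ 1 mod 37. Since this equals 1, 7 is a QR.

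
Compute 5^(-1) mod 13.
Since 13 is prime, by Fermat 5^(-1) ≡ 5^{11} ≡ 8 mod 13. Verify: 5 × 8 = 40 ≡ 1 mod 13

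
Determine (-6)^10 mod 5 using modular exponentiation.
Using Fermat: (-6)^{4} ≡ 1 mod 5. 10 ≡ 2 mod 4. So (-6)^{10} ≡ (-6)^{2} ≡ 1 mod 5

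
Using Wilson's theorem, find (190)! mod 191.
By Wilson's theorem, (190)! ≡ -1 ≡ 190 mod 191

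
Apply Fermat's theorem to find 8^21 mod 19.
By Fermat: 8^{18} ≡ 1 mod 19. So 8^{21} = 8^{18} · 8^{3} ≡ 8^{3} ≡ 18 mod 19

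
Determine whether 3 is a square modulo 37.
By Euler's criterion: 3^{18} ≡ 1 (mod 37). Since this equals 1, 3 is a QR.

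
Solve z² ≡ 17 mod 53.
The square roots of 17 mod 53 are 21 and 32. Verify: 21² = 441 ≡ 17 mod 53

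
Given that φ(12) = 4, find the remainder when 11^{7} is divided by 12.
By Euler: 11^{4} ≡ 1 mod 12 since gcd(11, 12) = 1. 7 = 1×4 + 3. So 11^{7} ≡ 11^{3} ≡ 11 mod 12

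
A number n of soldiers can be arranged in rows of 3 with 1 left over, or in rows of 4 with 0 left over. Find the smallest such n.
M = 3 × 4 = 12. M₁ = 4, y₁ ≡ 1 mod 3. M₂ = 3, y₂ ≡ 3 mod 4. n = 1×4×1 + 0×3×3 ≡ 4 mod 12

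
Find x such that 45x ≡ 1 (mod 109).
Since 109 is prime, by Fermat 45^(-1) ≡ 45^{107} ≡ 63 (mod 109). Verify: 45 × 63 = 2835 ≡ 1 (mod 109)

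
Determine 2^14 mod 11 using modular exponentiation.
Using Fermat: 2^{10} ≡ 1 mod 11. 14 ≡ 4 mod 10. So 2^{14} ≡ 2^{4} ≡ 5 mod 11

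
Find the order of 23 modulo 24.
Powers of 23 mod 24: 23^1≡23, 23^2≡1. ord_24(23) = 2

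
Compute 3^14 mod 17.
By repeated squaring (mod 17): 3^{1}≡3, 3^{2}≡9, 3^{4}≡13, 3^{8}≡16. Then 3^{14} = 3^{8+4+2} ≡ 16 × 13 × 9 ≡ 2 (mod 17)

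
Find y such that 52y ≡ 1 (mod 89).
Since 89 is prime, by Fermat 52^(-1) ≡ 52^{87} ≡ 12 (mod 89). Verify: 52 × 12 = 624 ≡ 1 (mod 89)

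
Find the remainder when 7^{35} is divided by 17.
By Fermat: 7^{16} ≡ 1 mod 17. 35 = 2×16 + 3. So 7^{35} ≡ 7^{3} ≡ 3 mod 17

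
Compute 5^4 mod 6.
5^{4} = 625 ≡ 1 (mod 6)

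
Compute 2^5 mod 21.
By repeated squaring (mod 21): 2^{1}≡2, 2^{2}≡4, 2^{4}≡16. Then 2^{5} = 2^{4+1} ≡ 16 × 2 ≡ 11 (mod 21)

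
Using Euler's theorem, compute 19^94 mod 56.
By Euler: 19^{24} ≡ 1 (mod 56) since gcd(19, 56) = 1. 94 = 3×24 + 22. So 19^{94} ≡ 19^{22} ≡ 9 (mod 56)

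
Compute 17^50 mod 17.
By repeated squaring mod 17: 17^{1}≡0, 17^{2}≡0, 17^{4}≡0, 17^{8}≡0, 17^{16}≡0, 17^{32}≡0. Then 17^{50} = 17^{32+16+2} ≡ 0 × 0 × 0 ≡ 0 mod 17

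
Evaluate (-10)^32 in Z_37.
By repeated squaring mod 37: (-10)^{1}≡27, (-10)^{2}≡26, (-10)^{4}≡10, (-10)^{8}≡26, (-10)^{16}≡10, (-10)^{32}≡26. So (-10)^{32} ≡ 26 mod 37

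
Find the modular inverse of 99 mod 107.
Since 107 is prime, by Fermat 99^(-1) ≡ 99^{105} ≡ 40 mod 107. Verify: 99 × 40 = 3960 ≡ 1 mod 107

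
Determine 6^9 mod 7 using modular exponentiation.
Using Fermat: 6^{6} ≡ 1 mod 7. 9 ≡ 3 mod 6. So 6^{9} ≡ 6^{3} ≡ 6 mod 7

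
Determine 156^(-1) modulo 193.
Since 193 is prime, by Fermat 156^(-1) ≡ 156^{191} ≡ 73 (mod 193). Verify: 156 × 73 = 11388 ≡ 1 (mod 193)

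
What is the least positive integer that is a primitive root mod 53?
g = 2. For each prime q|52: 2^{26}≡52, 2^{4}≡16, none ≡ 1, so ord_53(2) = 52 and 2 is a primitive root.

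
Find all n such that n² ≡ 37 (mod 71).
The square roots of 37 mod 71 are 45 and 26. Verify: 45² = 2025 ≡ 37 (mod 71)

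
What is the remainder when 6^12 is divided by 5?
Using Fermat: 6^{4} ≡ 1 mod 5. 12 ≡ 0 mod 4. So 6^{12} ≡ 6^{0} ≡ 1 mod 5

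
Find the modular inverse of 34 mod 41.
Since 41 is prime, by Fermat 34^(-1) ≡ 34^{39} ≡ 35 mod 41. Verify: 34 × 35 = 1190 ≡ 1 mod 41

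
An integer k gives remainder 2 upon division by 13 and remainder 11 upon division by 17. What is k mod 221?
M = 13 × 17 = 221. M₁ = 17, y₁ ≡ 10 mod 13. M₂ = 13, y₂ ≡ 4 mod 17. k = 2×17×10 + 11×13×4 ≡ 28 mod 221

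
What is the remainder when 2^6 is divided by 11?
By repeated squaring mod 11: 2^{1}≡2, 2^{2}≡4, 2^{4}≡5. Then 2^{6} = 2^{4+2} ≡ 5 × 4 ≡ 9 mod 11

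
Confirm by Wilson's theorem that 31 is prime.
(30)! mod 31 = 30. Since this equals -1 (mod 31), Wilson confirms 31 is prime.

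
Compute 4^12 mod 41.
By repeated squaring (mod 41): 4^{1}≡4, 4^{2}≡16, 4^{4}≡10, 4^{8}≡18. Then 4^{12} = 4^{8+4} ≡ 18 × 10 ≡ 16 (mod 41)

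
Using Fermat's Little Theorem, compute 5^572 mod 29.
By Fermat: 5^{28} ≡ 1 mod 29. 572 ≡ 12 mod 28. So 5^{572} ≡ 5^{12} ≡ 7 mod 29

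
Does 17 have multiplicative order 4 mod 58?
Powers of 17 mod 58: 17^1≡17, 17^2≡57, 17^3≡41, 17^4≡1. First k with 17^k≡1 is k=4. Yes, ord_58(17) = 4.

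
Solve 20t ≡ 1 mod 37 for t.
Since 37 is prime, by Fermat 20^(-1) ≡ 20^{35} ≡ 13 mod 37. Verify: 20 × 13 = 260 ≡ 1 mod 37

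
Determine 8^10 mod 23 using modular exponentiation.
By repeated squaring mod 23: 8^{1}≡8, 8^{2}≡18, 8^{4}≡2, 8^{8}≡4. Then 8^{10} = 8^{8+2} ≡ 4 × 18 ≡ 3 mod 23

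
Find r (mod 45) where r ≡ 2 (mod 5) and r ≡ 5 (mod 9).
M = 5 × 9 = 45. M₁ = 9, y₁ ≡ 4 (mod 5). M₂ = 5, y₂ ≡ 2 (mod 9). r = 2×9×4 + 5×5×2 ≡ 32 (mod 45)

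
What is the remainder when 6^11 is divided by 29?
By repeated squaring (mod 29): 6^{1}≡6, 6^{2}≡7, 6^{4}≡20, 6^{8}≡23. Then 6^{11} = 6^{8+2+1} ≡ 23 × 7 × 6 ≡ 9 (mod 29)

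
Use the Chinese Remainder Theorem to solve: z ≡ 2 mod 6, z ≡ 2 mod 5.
M = 6 × 5 = 30. M₁ = 5, y₁ ≡ 5 mod 6. M₂ = 6, y₂ ≡ 1 mod 5. z = 2×5×5 + 2×6×1 ≡ 2 mod 30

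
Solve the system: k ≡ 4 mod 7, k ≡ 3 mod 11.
M = 7 × 11 = 77. M₁ = 11, y₁ ≡ 2 mod 7. M₂ = 7, y₂ ≡ 8 mod 11. k = 4×11×2 + 3×7×8 ≡ 25 mod 77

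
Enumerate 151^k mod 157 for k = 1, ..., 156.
151^1, 151^2, ..., 151^{156} mod 157: [151, 36, 98, 40, 74, 27, 152, 30, 134, 138, 114, 101, 22, 25, 7, 115, 95, 58, 123, 47, 32, 122, 53, 153, 24, 13, 79, 154, 18, 49, 20, 37, 92, 76, 15, 67, 69, 57, 129, 11, 91, 82, 136, 126, 29, 140, 102, 16, 61, 105, 155, 12, 85, 118, 77, 9, 103, 10, 97, 46, 38, 86, 112, 113, 107, 143, 84, 124, 41, 68, 63, 93, 70, 51, 8, 109, 131, 156, 6, 121, 59, 117, 83, 130, 5, 127, 23, 19, 43, 56, 135, 132, 150, 42, 62, 99, 34, 110, 125, 35, 104, 4, 133, 144, 78, 3, 139, 108, 137, 120, 65, 81, 142, 90, 88, 100, 28, 146, 66, 75, 21, 31, 128, 17, 55, 141, 96, 52, 2, 145, 72, 39, 80, 148, 54, 147, 60, 111, 119, 71, 45, 44, 50, 14, 73, 33, 116, 89, 94, 64, 87, 106, 149, 48, 26, 1]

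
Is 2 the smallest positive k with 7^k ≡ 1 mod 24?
Powers of 7 mod 24: 7^1≡7, 7^2≡1. First k with 7^k≡1 is k=2. Yes, ord_24(7) = 2.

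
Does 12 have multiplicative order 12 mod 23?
Powers of 12 mod 23: 12^1≡12, 12^2≡6, 12^3≡3, 12^4≡13, 12^5≡18, 12^6≡9, 12^7≡16, 12^8≡8, 12^9≡4, 12^10≡2, 12^11≡1. Already 12^11≡1, so the order is 11 < 12. No, the actual order is 11.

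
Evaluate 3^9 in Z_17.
By repeated squaring (mod 17): 3^{1}≡3, 3^{2}≡9, 3^{4}≡13, 3^{8}≡16. Then 3^{9} = 3^{8+1} ≡ 16 × 3 ≡ 14 (mod 17)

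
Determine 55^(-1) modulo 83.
Since 83 is prime, by Fermat 55^(-1) ≡ 55^{81} ≡ 80 (mod 83). Verify: 55 × 80 = 4400 ≡ 1 (mod 83)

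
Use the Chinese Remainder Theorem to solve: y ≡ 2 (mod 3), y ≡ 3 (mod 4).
M = 3 × 4 = 12. M₁ = 4, y₁ ≡ 1 (mod 3). M₂ = 3, y₂ ≡ 3 (mod 4). y = 2×4×1 + 3×3×3 ≡ 11 (mod 12)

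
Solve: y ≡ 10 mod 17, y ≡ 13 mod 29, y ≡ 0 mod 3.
M = 17 × 29 × 3 = 1479. M₁ = 87, y₁ ≡ 9 mod 17. M₂ = 51, y₂ ≡ 4 mod 29. M₃ = 493, y₃ ≡ 1 mod 3. y = 10×87×9 + 13×51×4 + 0×493×1 ≡ 129 mod 1479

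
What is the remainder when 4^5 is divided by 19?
By repeated squaring mod 19: 4^{1}≡4, 4^{2}≡16, 4^{4}≡9. Then 4^{5} = 4^{4+1} ≡ 9 × 4 ≡ 17 mod 19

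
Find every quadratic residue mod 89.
Quadratic residues modulo 89: {1, 2, 4, 5, 8, 9, 10, 11, 16, 17, 18, 20, 21, 22, 25, 32, 34, 36, 39, 40, 42, 44, 45, 47, 49, 50, 53, 55, 57, 64, 67, 68, 69, 71, 72, 73, 78, 79, 80, 81, 84, 85, 87, 88}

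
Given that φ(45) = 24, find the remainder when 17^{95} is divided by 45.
By Euler: 17^{24} ≡ 1 mod 45 since gcd(17, 45) = 1. 95 = 3×24 + 23. So 17^{95} ≡ 17^{23} ≡ 8 mod 45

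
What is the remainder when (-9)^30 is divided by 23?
Using Fermat: (-9)^{22} ≡ 1 mod 23. 30 ≡ 8 mod 22. So (-9)^{30} ≡ (-9)^{8} ≡ 13 mod 23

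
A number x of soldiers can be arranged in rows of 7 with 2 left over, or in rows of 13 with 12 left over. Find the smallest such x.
M = 7 × 13 = 91. M₁ = 13, y₁ ≡ 6 mod 7. M₂ = 7, y₂ ≡ 2 mod 13. x = 2×13×6 + 12×7×2 ≡ 51 mod 91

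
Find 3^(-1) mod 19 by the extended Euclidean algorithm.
Extended GCD: 3(-6) + 19(1) = 1. So 3^(-1) ≡ -6 ≡ 13 mod 19. Verify: 3 × 13 = 39 ≡ 1 mod 19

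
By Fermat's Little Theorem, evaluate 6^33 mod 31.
By Fermat: 6^{30} ≡ 1 (mod 31). So 6^{33} = 6^{30} · 6^{3} ≡ 6^{3} ≡ 30 (mod 31)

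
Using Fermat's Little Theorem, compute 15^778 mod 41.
By Fermat: 15^{40} ≡ 1 (mod 41). 778 ≡ 18 (mod 40). So 15^{778} ≡ 15^{18} ≡ 2 (mod 41)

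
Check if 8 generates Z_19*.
8^{6} ≡ 1 (mod 19) and 6 < 18, so ord_19(8) = 6 ≠ 18 and 8 is not a primitive root.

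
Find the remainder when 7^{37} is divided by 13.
By Fermat: 7^{12} ≡ 1 (mod 13). 37 = 3×12 + 1. So 7^{37} ≡ 7^{1} ≡ 7 (mod 13)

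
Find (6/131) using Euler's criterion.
(6/131) = 6^{65} mod 131 = -1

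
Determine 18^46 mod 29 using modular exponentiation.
Using Fermat: 18^{28} ≡ 1 (mod 29). 46 ≡ 18 (mod 28). So 18^{46} ≡ 18^{18} ≡ 4 (mod 29)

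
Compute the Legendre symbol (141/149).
(141/149) = 141^{74} mod 149 = -1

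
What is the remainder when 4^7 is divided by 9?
By repeated squaring mod 9: 4^{1}≡4, 4^{2}≡7, 4^{4}≡4. Then 4^{7} = 4^{4+2+1} ≡ 4 × 7 × 4 ≡ 4 mod 9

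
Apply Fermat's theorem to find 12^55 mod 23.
By Fermat: 12^{22} ≡ 1 mod 23. 55 = 2×22 + 11. So 12^{55} ≡ 12^{11} ≡ 1 mod 23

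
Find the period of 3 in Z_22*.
Powers of 3 mod 22: 3^1≡3, 3^2≡9, 3^3≡5, 3^4≡15, 3^5≡1. So the order of 3 is 5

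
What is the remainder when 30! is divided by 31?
By Wilson's theorem, (30)! ≡ -1 ≡ 30 (mod 31)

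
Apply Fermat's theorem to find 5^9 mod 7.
By Fermat: 5^{6} ≡ 1 mod 7. So 5^{9} = 5^{6} · 5^{3} ≡ 5^{3} ≡ 6 mod 7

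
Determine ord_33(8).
Powers of 8 mod 33: 8^1≡8, 8^2≡31, 8^3≡17, 8^4≡4, 8^5≡32, 8^6≡25, 8^7≡2, 8^8≡16, 8^9≡29, 8^10≡1. So the order of 8 is 10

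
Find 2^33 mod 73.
By repeated squaring mod 73: 2^{1}≡2, 2^{2}≡4, 2^{4}≡16, 2^{8}≡37, 2^{16}≡55, 2^{32}≡32. Then 2^{33} = 2^{32+1} ≡ 32 × 2 ≡ 64 mod 73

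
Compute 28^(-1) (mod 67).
Since 67 is prime, by Fermat 28^(-1) ≡ 28^{65} ≡ 12 (mod 67). Verify: 28 × 12 = 336 ≡ 1 (mod 67)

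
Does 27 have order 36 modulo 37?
27^{6} ≡ 1 (mod 37) and 6 < 36, so ord_37(27) = 6 ≠ 36 and 27 is not a primitive root.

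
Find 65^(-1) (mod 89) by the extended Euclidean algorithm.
Extended GCD: 65(-26) + 89(19) = 1. So 65^(-1) ≡ -26 ≡ 63 (mod 89). Verify: 65 × 63 = 4095 ≡ 1 (mod 89)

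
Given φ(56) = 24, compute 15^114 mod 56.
By Euler: 15^{24} ≡ 1 mod 56 since gcd(15, 56) = 1. 114 = 4×24 + 18. So 15^{114} ≡ 15^{18} ≡ 1 mod 56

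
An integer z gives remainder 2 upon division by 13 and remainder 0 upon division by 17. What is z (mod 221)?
M = 13 × 17 = 221. M₁ = 17, y₁ ≡ 10 (mod 13). M₂ = 13, y₂ ≡ 4 (mod 17). z = 2×17×10 + 0×13×4 ≡ 119 (mod 221)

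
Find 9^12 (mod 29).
By repeated squaring (mod 29): 9^{1}≡9, 9^{2}≡23, 9^{4}≡7, 9^{8}≡20. Then 9^{12} = 9^{8+4} ≡ 20 × 7 ≡ 24 (mod 29)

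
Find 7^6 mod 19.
By repeated squaring mod 19: 7^{1}≡7, 7^{2}≡11, 7^{4}≡7. Then 7^{6} = 7^{4+2} ≡ 7 × 11 ≡ 1 mod 19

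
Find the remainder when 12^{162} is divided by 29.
By Fermat: 12^{28} ≡ 1 (mod 29). 162 = 5×28 + 22. So 12^{162} ≡ 12^{22} ≡ 28 (mod 29)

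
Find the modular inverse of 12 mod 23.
Since 23 is prime, by Fermat 12^(-1) ≡ 12^{21} ≡ 2 (mod 23). Verify: 12 × 2 = 24 ≡ 1 (mod 23)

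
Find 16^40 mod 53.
By repeated squaring mod 53: 16^{1}≡16, 16^{2}≡44, 16^{4}≡28, 16^{8}≡42, 16^{16}≡15, 16^{32}≡13. Then 16^{40} = 16^{32+8} ≡ 13 × 42 ≡ 16 mod 53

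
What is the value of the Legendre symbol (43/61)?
(43/61) = 43^{30} mod 61 = -1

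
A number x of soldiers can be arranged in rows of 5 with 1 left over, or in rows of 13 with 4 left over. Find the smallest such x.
M = 5 × 13 = 65. M₁ = 13, y₁ ≡ 2 mod 5. M₂ = 5, y₂ ≡ 8 mod 13. x = 1×13×2 + 4×5×8 ≡ 56 mod 65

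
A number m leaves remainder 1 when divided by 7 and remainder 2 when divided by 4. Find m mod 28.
M = 7 × 4 = 28. M₁ = 4, y₁ ≡ 2 mod 7. M₂ = 7, y₂ ≡ 3 mod 4. m = 1×4×2 + 2×7×3 ≡ 22 mod 28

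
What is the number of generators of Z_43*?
There are φ(43-1) = φ(42) = 12 primitive roots modulo 43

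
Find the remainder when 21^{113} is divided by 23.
By Fermat: 21^{22} ≡ 1 mod 23. 113 = 5×22 + 3. So 21^{113} ≡ 21^{3} ≡ 15 mod 23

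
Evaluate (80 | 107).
(80/107) = 80^{53} mod 107 = -1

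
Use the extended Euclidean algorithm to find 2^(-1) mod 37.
Extended GCD: 2(-18) + 37(1) = 1. So 2^(-1) ≡ -18 ≡ 19 mod 37. Verify: 2 × 19 = 38 ≡ 1 mod 37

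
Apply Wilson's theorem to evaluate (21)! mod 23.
(22)! = (21)! × (22) ≡ -1 (mod 23). So (21)! ≡ -1 × (22)^(-1) ≡ (-1)×(-1) = 1 (mod 23)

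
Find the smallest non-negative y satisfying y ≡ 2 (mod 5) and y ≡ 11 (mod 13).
M = 5 × 13 = 65. M₁ = 13, y₁ ≡ 2 (mod 5). M₂ = 5, y₂ ≡ 8 (mod 13). y = 2×13×2 + 11×5×8 ≡ 37 (mod 65)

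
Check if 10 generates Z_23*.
ord_23(10) divides 22. For each prime q|22: 10^{11}≡22, 10^{2}≡8, none ≡ 1. So 10 has order 22 and is a primitive root mod 23.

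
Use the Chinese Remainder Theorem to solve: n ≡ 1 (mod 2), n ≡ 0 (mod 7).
M = 2 × 7 = 14. M₁ = 7, y₁ ≡ 1 (mod 2). M₂ = 2, y₂ ≡ 4 (mod 7). n = 1×7×1 + 0×2×4 ≡ 7 (mod 14)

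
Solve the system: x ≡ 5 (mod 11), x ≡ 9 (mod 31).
M = 11 × 31 = 341. M₁ = 31, y₁ ≡ 5 (mod 11). M₂ = 11, y₂ ≡ 17 (mod 31). x = 5×31×5 + 9×11×17 ≡ 71 (mod 341)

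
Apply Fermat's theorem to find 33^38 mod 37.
By Fermat: 33^{36} ≡ 1 mod 37. So 33^{38} = 33^{36} · 33^{2} ≡ 33^{2} ≡ 16 mod 37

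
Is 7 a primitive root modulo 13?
ord_13(7) divides 12. For each prime q|12: 7^{6}≡12, 7^{4}≡9, none ≡ 1. So 7 has order 12 and is a primitive root mod 13.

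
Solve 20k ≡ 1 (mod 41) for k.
Since 41 is prime, by Fermat 20^(-1) ≡ 20^{39} ≡ 39 (mod 41). Verify: 20 × 39 = 780 ≡ 1 (mod 41)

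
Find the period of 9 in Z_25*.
Powers of 9 mod 25: 9^1≡9, 9^2≡6, 9^3≡4, 9^4≡11, 9^5≡24, 9^6≡16, 9^7≡19, 9^8≡21, 9^9≡14, 9^10≡1. ord_25(9) = 10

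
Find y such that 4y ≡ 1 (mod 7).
Since 7 is prime, by Fermat 4^(-1) ≡ 4^{5} ≡ 2 (mod 7). Verify: 4 × 2 = 8 ≡ 1 (mod 7)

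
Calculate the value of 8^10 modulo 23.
By repeated squaring mod 23: 8^{1}≡8, 8^{2}≡18, 8^{4}≡2, 8^{8}≡4. Then 8^{10} = 8^{8+2} ≡ 4 × 18 ≡ 3 mod 23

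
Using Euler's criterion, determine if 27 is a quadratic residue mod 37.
By Euler's criterion: 27^{18} ≡ 1 (mod 37). Since this equals 1, 27 is a QR.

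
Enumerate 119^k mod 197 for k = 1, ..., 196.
119^1, 119^2, ..., 119^{196} mod 197: [119, 174, 21, 135, 108, 47, 77, 101, 2, 41, 151, 42, 73, 19, 94, 154, 5, 4, 82, 105, 84, 146, 38, 188, 111, 10, 8, 164, 13, 168, 95, 76, 179, 25, 20, 16, 131, 26, 139, 190, 152, 161, 50, 40, 32, 65, 52, 81, 183, 107, 125, 100, 80, 64, 130, 104, 162, 169, 17, 53, 3, 160, 128, 63, 11, 127, 141, 34, 106, 6, 123, 59, 126, 22, 57, 85, 68, 15, 12, 49, 118, 55, 44, 114, 170, 136, 30, 24, 98, 39, 110, 88, 31, 143, 75, 60, 48, 196, 78, 23, 176, 62, 89, 150, 120, 96, 195, 156, 46, 155, 124, 178, 103, 43, 192, 193, 115, 92, 113, 51, 159, 9, 86, 187, 189, 33, 184, 29, 102, 121, 18, 172, 177, 181, 66, 171, 58, 7, 45, 36, 147, 157, 165, 132, 145, 116, 14, 90, 72, 97, 117, 133, 67, 93, 35, 28, 180, 144, 194, 37, 69, 134, 186, 70, 56, 163, 91, 191, 74, 138, 71, 175, 140, 112, 129, 182, 185, 148, 79, 142, 153, 83, 27, 61, 167, 173, 99, 158, 87, 109, 166, 54, 122, 137, 149, 1]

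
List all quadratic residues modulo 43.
Quadratic residues modulo 43: {1, 4, 6, 9, 10, 11, 13, 14, 15, 16, 17, 21, 23, 24, 25, 31, 35, 36, 38, 40, 41}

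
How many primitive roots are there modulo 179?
Number of primitive roots mod 179 = φ(p-1) = φ(178) = 88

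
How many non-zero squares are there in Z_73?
For prime 73, there are (p-1)/2 = (73-1)/2 = 36 quadratic residues (excluding 0).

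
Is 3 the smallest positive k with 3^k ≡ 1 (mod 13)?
Powers of 3 mod 13: 3^1≡3, 3^2≡9, 3^3≡1. First k with 3^k≡1 is k=3. Yes, ord_13(3) = 3.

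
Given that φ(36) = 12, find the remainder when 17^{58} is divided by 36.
By Euler: 17^{12} ≡ 1 (mod 36) since gcd(17, 36) = 1. 58 = 4×12 + 10. So 17^{58} ≡ 17^{10} ≡ 1 (mod 36)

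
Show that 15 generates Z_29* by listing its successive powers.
15^1, 15^2, ..., 15^{28} mod 29: [15, 22, 11, 20, 10, 5, 17, 23, 26, 13, 21, 25, 27, 28, 14, 7, 18, 9, 19, 24, 12, 6, 3, 16, 8, 4, 2, 1]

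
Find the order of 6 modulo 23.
Powers of 6 mod 23: 6^1≡6, 6^2≡13, 6^3≡9, 6^4≡8, 6^5≡2, 6^6≡12, 6^7≡3, 6^8≡18, 6^9≡16, 6^10≡4, 6^11≡1. Order = 11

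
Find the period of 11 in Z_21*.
Powers of 11 mod 21: 11^1≡11, 11^2≡16, 11^3≡8, 11^4≡4, 11^5≡2, 11^6≡1. So the order of 11 is 6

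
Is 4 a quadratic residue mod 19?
By Euler's criterion: 4^{9} ≡ 1 (mod 19). Since this equals 1, 4 is a QR.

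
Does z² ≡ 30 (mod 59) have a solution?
By Euler's criterion: 30^{29} ≡ 58 (mod 59). Since this equals -1 (≡ 58), 30 is not a QR.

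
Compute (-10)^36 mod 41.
By repeated squaring (mod 41): (-10)^{1}≡31, (-10)^{2}≡18, (-10)^{4}≡37, (-10)^{8}≡16, (-10)^{16}≡10, (-10)^{32}≡18. Then (-10)^{36} = (-10)^{32+4} ≡ 18 × 37 ≡ 10 (mod 41)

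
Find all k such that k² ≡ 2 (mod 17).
The square roots of 2 mod 17 are 6 and 11. Verify: 6² = 36 ≡ 2 (mod 17)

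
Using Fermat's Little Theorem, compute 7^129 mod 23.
By Fermat: 7^{22} ≡ 1 mod 23. 129 = 5×22 + 19. So 7^{129} ≡ 7^{19} ≡ 11 mod 23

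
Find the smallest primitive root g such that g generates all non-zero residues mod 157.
g = 5. For each prime q|156: 5^{78}≡156, 5^{52}≡12, 5^{12}≡130, none ≡ 1, so ord_157(5) = 156 and 5 is a primitive root.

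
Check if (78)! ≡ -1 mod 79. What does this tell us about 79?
(78)! mod 79 = 78. Since this equals -1 mod 79, Wilson confirms 79 is prime.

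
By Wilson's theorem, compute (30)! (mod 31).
By Wilson's theorem, (30)! ≡ -1 ≡ 30 (mod 31)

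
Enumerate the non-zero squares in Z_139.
QRs mod 139: {1, 4, 5, 6, 7, 9, 11, 13, 16, 20, 24, 25, 28, 29, 30, 31, 34, 35, 36, 37, 38, 41, 42, 44, 45, 46, 47, 49, 51, 52, 54, 55, 57, 63, 64, 65, 66, 67, 69, 71, 77, 78, 79, 80, 81, 83, 86, 89, 91, 96, 99, 100, 106, 107, 112, 113, 116, 117, 118, 120, 121, 122, 124, 125, 127, 129, 131, 136, 137}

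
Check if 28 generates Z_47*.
28^{23} ≡ 1 (mod 47) and 23 < 46, so ord_47(28) = 23 ≠ 46 and 28 is not a primitive root.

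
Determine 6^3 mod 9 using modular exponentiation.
6^{3} = 216 ≡ 0 (mod 9)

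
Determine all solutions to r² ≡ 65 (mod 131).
The square roots of 65 mod 131 are 117 and 14. Verify: 117² = 13689 ≡ 65 (mod 131)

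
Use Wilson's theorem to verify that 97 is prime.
(96)! mod 97 = 96. Since this equals -1 (mod 97), Wilson confirms 97 is prime.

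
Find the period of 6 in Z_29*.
Powers of 6 mod 29: 6^1≡6, 6^2≡7, 6^3≡13, 6^4≡20, 6^5≡4, 6^6≡24, 6^7≡28, 6^8≡23, 6^9≡22, 6^10≡16, 6^11≡9, 6^12≡25, 6^13≡5, 6^14≡1. Order = 14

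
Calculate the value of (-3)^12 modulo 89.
By repeated squaring mod 89: (-3)^{1}≡86, (-3)^{2}≡9, (-3)^{4}≡81, (-3)^{8}≡64. Then (-3)^{12} = (-3)^{8+4} ≡ 64 × 81 ≡ 22 mod 89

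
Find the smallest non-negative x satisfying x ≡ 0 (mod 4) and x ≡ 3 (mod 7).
M = 4 × 7 = 28. M₁ = 7, y₁ ≡ 3 (mod 4). M₂ = 4, y₂ ≡ 2 (mod 7). x = 0×7×3 + 3×4×2 ≡ 24 (mod 28)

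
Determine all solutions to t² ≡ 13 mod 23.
The square roots of 13 mod 23 are 6 and 17. Verify: 6² = 36 ≡ 13 mod 23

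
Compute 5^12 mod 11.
Using Fermat: 5^{10} ≡ 1 mod 11. 12 ≡ 2 mod 10. So 5^{12} ≡ 5^{2} ≡ 3 mod 11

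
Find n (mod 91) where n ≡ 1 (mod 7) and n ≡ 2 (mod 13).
M = 7 × 13 = 91. M₁ = 13, y₁ ≡ 6 (mod 7). M₂ = 7, y₂ ≡ 2 (mod 13). n = 1×13×6 + 2×7×2 ≡ 15 (mod 91)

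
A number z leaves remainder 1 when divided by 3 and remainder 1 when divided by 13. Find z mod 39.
M = 3 × 13 = 39. M₁ = 13, y₁ ≡ 1 mod 3. M₂ = 3, y₂ ≡ 9 mod 13. z = 1×13×1 + 1×3×9 ≡ 1 mod 39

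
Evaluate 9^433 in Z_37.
Using Fermat: 9^{36} ≡ 1 mod 37. 433 ≡ 1 mod 36. So 9^{433} ≡ 9^{1} ≡ 9 mod 37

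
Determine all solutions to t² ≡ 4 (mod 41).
The square roots of 4 mod 41 are 2 and 39. Verify: 2² = 4 ≡ 4 (mod 41)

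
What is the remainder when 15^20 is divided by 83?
By repeated squaring (mod 83): 15^{1}≡15, 15^{2}≡59, 15^{4}≡78, 15^{8}≡25, 15^{16}≡44. Then 15^{20} = 15^{16+4} ≡ 44 × 78 ≡ 29 (mod 83)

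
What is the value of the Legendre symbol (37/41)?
(37/41) = 37^{20} mod 41 = 1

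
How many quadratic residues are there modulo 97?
The squaring map on Z_97* is 2-to-1, so there are (96)/2 = 48 QRs.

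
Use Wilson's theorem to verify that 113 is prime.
(112)! mod 113 = 112. Since this equals -1 (mod 113), Wilson confirms 113 is prime.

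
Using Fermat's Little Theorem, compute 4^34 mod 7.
By Fermat: 4^{6} ≡ 1 mod 7. 34 = 5×6 + 4. So 4^{34} ≡ 4^{4} ≡ 4 mod 7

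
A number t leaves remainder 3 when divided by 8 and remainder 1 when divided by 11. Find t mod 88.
M = 8 × 11 = 88. M₁ = 11, y₁ ≡ 3 mod 8. M₂ = 8, y₂ ≡ 7 mod 11. t = 3×11×3 + 1×8×7 ≡ 67 mod 88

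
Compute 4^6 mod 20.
By repeated squaring mod 20: 4^{1}≡4, 4^{2}≡16, 4^{4}≡16. Then 4^{6} = 4^{4+2} ≡ 16 × 16 ≡ 16 mod 20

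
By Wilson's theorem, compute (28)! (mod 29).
By Wilson's theorem, (28)! ≡ -1 ≡ 28 (mod 29)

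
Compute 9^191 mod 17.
Using Fermat: 9^{16} ≡ 1 (mod 17). 191 ≡ 15 (mod 16). So 9^{191} ≡ 9^{15} ≡ 2 (mod 17)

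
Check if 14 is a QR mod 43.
By Euler's criterion: 14^{21} ≡ 1 (mod 43). Since this equals 1, 14 is a QR.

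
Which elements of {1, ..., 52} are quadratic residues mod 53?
QRs mod 53: {1, 4, 6, 7, 9, 10, 11, 13, 15, 16, 17, 24, 25, 28, 29, 36, 37, 38, 40, 42, 43, 44, 46, 47, 49, 52}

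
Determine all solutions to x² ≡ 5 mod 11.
The square roots of 5 mod 11 are 4 and 7. Verify: 4² = 16 ≡ 5 mod 11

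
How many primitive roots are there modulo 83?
A prime p has φ(p-1) primitive roots; here φ(82) = 40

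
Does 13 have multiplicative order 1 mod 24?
Powers of 13 mod 24: 13^1≡13, 13^2≡1. 13^1≡13≢1, so ord ≠ 1. No, the actual order is 2.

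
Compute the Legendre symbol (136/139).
(136/139) = 136^{69} mod 139 = 1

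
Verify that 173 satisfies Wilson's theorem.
(172)! mod 173 = 172. Since this equals -1 mod 173, Wilson confirms 173 is prime.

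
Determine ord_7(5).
Powers of 5 mod 7: 5^1≡5, 5^2≡4, 5^3≡6, 5^4≡2, 5^5≡3, 5^6≡1. ord_7(5) = 6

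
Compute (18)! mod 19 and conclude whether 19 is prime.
(18)! mod 19 = 18. Since 18 ≡ -1 mod 19, 19 is prime.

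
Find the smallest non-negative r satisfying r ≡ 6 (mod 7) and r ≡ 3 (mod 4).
M = 7 × 4 = 28. M₁ = 4, y₁ ≡ 2 (mod 7). M₂ = 7, y₂ ≡ 3 (mod 4). r = 6×4×2 + 3×7×3 ≡ 27 (mod 28)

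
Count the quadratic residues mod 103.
The squaring map on Z_103* is 2-to-1, so there are (102)/2 = 51 QRs.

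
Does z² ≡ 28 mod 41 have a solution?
By Euler's criterion: 28^{20} ≡ 40 mod 41. Since this equals -1 (≡ 40), 28 is not a QR.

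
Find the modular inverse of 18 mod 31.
Since 31 is prime, by Fermat 18^(-1) ≡ 18^{29} ≡ 19 (mod 31). Verify: 18 × 19 = 342 ≡ 1 (mod 31)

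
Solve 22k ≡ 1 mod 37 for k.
Since 37 is prime, by Fermat 22^(-1) ≡ 22^{35} ≡ 32 mod 37. Verify: 22 × 32 = 704 ≡ 1 mod 37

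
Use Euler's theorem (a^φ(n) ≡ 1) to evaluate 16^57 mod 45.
By Euler: 16^{24} ≡ 1 mod 45 since gcd(16, 45) = 1. 57 = 2×24 + 9. So 16^{57} ≡ 16^{9} ≡ 1 mod 45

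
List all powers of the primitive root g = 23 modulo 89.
23^1, 23^2, ..., 23^{88} mod 89: [23, 84, 63, 25, 41, 53, 62, 2, 46, 79, 37, 50, 82, 17, 35, 4, 3, 69, 74, 11, 75, 34, 70, 8, 6, 49, 59, 22, 61, 68, 51, 16, 12, 9, 29, 44, 33, 47, 13, 32, 24, 18, 58, 88, 66, 5, 26, 64, 48, 36, 27, 87, 43, 10, 52, 39, 7, 72, 54, 85, 86, 20, 15, 78, 14, 55, 19, 81, 83, 40, 30, 67, 28, 21, 38, 73, 77, 80, 60, 45, 56, 42, 76, 57, 65, 71, 31, 1]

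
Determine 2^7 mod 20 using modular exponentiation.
By repeated squaring mod 20: 2^{1}≡2, 2^{2}≡4, 2^{4}≡16. Then 2^{7} = 2^{4+2+1} ≡ 16 × 4 × 2 ≡ 8 mod 20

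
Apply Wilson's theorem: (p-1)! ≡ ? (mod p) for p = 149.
By Wilson's theorem, (148)! ≡ -1 ≡ 148 mod 149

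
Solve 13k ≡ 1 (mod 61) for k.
Since 61 is prime, by Fermat 13^(-1) ≡ 13^{59} ≡ 47 (mod 61). Verify: 13 × 47 = 611 ≡ 1 (mod 61)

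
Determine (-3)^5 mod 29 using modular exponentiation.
By repeated squaring mod 29: (-3)^{1}≡26, (-3)^{2}≡9, (-3)^{4}≡23. Then (-3)^{5} = (-3)^{4+1} ≡ 23 × 26 ≡ 18 mod 29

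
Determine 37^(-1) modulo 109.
Since 109 is prime, by Fermat 37^(-1) ≡ 37^{107} ≡ 56 mod 109. Verify: 37 × 56 = 2072 ≡ 1 mod 109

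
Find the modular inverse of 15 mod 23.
Since 23 is prime, by Fermat 15^(-1) ≡ 15^{21} ≡ 20 mod 23. Verify: 15 × 20 = 300 ≡ 1 mod 23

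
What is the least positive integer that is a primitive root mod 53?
g = 2. For each prime q|52: 2^{26}≡52, 2^{4}≡16, none ≡ 1, so ord_53(2) = 52 and 2 is a primitive root.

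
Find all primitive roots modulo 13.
There are φ(12) = 4 primitive roots mod 13: {2, 6, 7, 11}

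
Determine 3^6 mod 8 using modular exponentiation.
By repeated squaring (mod 8): 3^{1}≡3, 3^{2}≡1, 3^{4}≡1. Then 3^{6} = 3^{4+2} ≡ 1 × 1 ≡ 1 (mod 8)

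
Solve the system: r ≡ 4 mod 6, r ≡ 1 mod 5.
M = 6 × 5 = 30. M₁ = 5, y₁ ≡ 5 mod 6. M₂ = 6, y₂ ≡ 1 mod 5. r = 4×5×5 + 1×6×1 ≡ 16 mod 30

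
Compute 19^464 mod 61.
Using Fermat: 19^{60} ≡ 1 mod 61. 464 ≡ 44 mod 60. So 19^{464} ≡ 19^{44} ≡ 16 mod 61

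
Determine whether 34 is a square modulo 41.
By Euler's criterion: 34^{20} ≡ 40 (mod 41). Since this equals -1 (≡ 40), 34 is not a QR.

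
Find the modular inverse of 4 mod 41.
Since 41 is prime, by Fermat 4^(-1) ≡ 4^{39} ≡ 31 mod 41. Verify: 4 × 31 = 124 ≡ 1 mod 41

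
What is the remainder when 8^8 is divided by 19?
By repeated squaring (mod 19): 8^{1}≡8, 8^{2}≡7, 8^{4}≡11, 8^{8}≡7. So 8^{8} ≡ 7 (mod 19)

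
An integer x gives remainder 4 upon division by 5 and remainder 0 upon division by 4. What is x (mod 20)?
M = 5 × 4 = 20. M₁ = 4, y₁ ≡ 4 (mod 5). M₂ = 5, y₂ ≡ 1 (mod 4). x = 4×4×4 + 0×5×1 ≡ 4 (mod 20)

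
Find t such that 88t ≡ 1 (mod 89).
Since 89 is prime, by Fermat 88^(-1) ≡ 88^{87} ≡ 88 (mod 89). Verify: 88 × 88 = 7744 ≡ 1 (mod 89)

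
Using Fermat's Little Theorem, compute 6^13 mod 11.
By Fermat: 6^{10} ≡ 1 (mod 11). So 6^{13} = 6^{10} · 6^{3} ≡ 6^{3} ≡ 7 (mod 11)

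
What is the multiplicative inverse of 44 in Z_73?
Since 73 is prime, by Fermat 44^(-1) ≡ 44^{71} ≡ 5 (mod 73). Verify: 44 × 5 = 220 ≡ 1 (mod 73)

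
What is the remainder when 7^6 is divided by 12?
By repeated squaring mod 12: 7^{1}≡7, 7^{2}≡1, 7^{4}≡1. Then 7^{6} = 7^{4+2} ≡ 1 × 1 ≡ 1 mod 12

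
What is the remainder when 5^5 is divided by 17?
By repeated squaring (mod 17): 5^{1}≡5, 5^{2}≡8, 5^{4}≡13. Then 5^{5} = 5^{4+1} ≡ 13 × 5 ≡ 14 (mod 17)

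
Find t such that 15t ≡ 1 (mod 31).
Since 31 is prime, by Fermat 15^(-1) ≡ 15^{29} ≡ 29 (mod 31). Verify: 15 × 29 = 435 ≡ 1 (mod 31)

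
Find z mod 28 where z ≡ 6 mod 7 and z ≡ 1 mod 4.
M = 7 × 4 = 28. M₁ = 4, y₁ ≡ 2 mod 7. M₂ = 7, y₂ ≡ 3 mod 4. z = 6×4×2 + 1×7×3 ≡ 13 mod 28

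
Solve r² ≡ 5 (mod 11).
The square roots of 5 mod 11 are 4 and 7. Verify: 4² = 16 ≡ 5 (mod 11)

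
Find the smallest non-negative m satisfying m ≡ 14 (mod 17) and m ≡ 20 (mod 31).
M = 17 × 31 = 527. M₁ = 31, y₁ ≡ 11 (mod 17). M₂ = 17, y₂ ≡ 11 (mod 31). m = 14×31×11 + 20×17×11 ≡ 82 (mod 527)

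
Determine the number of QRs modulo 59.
Exactly half the non-zero residues mod a prime are QRs: (59-1)/2 = 29.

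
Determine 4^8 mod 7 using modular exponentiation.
Using Fermat: 4^{6} ≡ 1 (mod 7). 8 ≡ 2 (mod 6). So 4^{8} ≡ 4^{2} ≡ 2 (mod 7)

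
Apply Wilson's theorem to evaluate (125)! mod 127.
(126)! = (125)! × (126) ≡ -1 (mod 127). So (125)! ≡ -1 × (126)^(-1) ≡ (-1)×(-1) = 1 (mod 127)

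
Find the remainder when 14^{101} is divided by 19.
By Fermat: 14^{18} ≡ 1 mod 19. 101 = 5×18 + 11. So 14^{101} ≡ 14^{11} ≡ 13 mod 19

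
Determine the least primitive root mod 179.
g = 2. For each prime q|178: 2^{89}≡178, 2^{2}≡4, none ≡ 1, so ord_179(2) = 178 and 2 is a primitive root.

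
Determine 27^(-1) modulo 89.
Since 89 is prime, by Fermat 27^(-1) ≡ 27^{87} ≡ 33 (mod 89). Verify: 27 × 33 = 891 ≡ 1 (mod 89)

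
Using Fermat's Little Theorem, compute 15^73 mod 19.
By Fermat: 15^{18} ≡ 1 (mod 19). 73 = 4×18 + 1. So 15^{73} ≡ 15^{1} ≡ 15 (mod 19)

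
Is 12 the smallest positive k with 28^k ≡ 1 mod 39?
Powers of 28 mod 39: 28^1≡28, 28^2≡4, 28^3≡34, 28^4≡16, 28^5≡19, 28^6≡25, 28^7≡37, 28^8≡22, 28^9≡31, 28^10≡10, 28^11≡7, 28^12≡1. First k with 28^k≡1 is k=12. Yes, ord_39(28) = 12.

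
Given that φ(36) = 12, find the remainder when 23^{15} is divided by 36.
By Euler: 23^{12} ≡ 1 (mod 36) since gcd(23, 36) = 1. 15 = 1×12 + 3. So 23^{15} ≡ 23^{3} ≡ 35 (mod 36)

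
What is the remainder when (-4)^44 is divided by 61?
By repeated squaring (mod 61): (-4)^{1}≡57, (-4)^{2}≡16, (-4)^{4}≡12, (-4)^{8}≡22, (-4)^{16}≡57, (-4)^{32}≡16. Then (-4)^{44} = (-4)^{32+8+4} ≡ 16 × 22 × 12 ≡ 15 (mod 61)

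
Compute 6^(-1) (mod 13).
Since 13 is prime, by Fermat 6^(-1) ≡ 6^{11} ≡ 11 (mod 13). Verify: 6 × 11 = 66 ≡ 1 (mod 13)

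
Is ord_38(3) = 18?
Powers of 3 mod 38: 3^1≡3, 3^2≡9, 3^3≡27, 3^4≡5, 3^5≡15, 3^6≡7, 3^7≡21, 3^8≡25, 3^9≡37, 3^10≡35, 3^11≡29, 3^12≡11, 3^13≡33, 3^14≡23, 3^15≡31, 3^16≡17, 3^17≡13, 3^18≡1. First k with 3^k≡1 is k=18. Yes, ord_38(3) = 18.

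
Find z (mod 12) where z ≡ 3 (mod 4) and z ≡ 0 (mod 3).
M = 4 × 3 = 12. M₁ = 3, y₁ ≡ 3 (mod 4). M₂ = 4, y₂ ≡ 1 (mod 3). z = 3×3×3 + 0×4×1 ≡ 3 (mod 12)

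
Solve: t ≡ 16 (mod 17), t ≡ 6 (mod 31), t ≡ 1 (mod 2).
M = 17 × 31 × 2 = 1054. M₁ = 62, y₁ ≡ 14 (mod 17). M₂ = 34, y₂ ≡ 21 (mod 31). M₃ = 527, y₃ ≡ 1 (mod 2). t = 16×62×14 + 6×34×21 + 1×527×1 ≡ 781 (mod 1054)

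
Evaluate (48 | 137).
(48/137) = 48^{68} mod 137 = -1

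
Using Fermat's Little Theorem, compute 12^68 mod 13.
By Fermat: 12^{12} ≡ 1 (mod 13). 68 = 5×12 + 8. So 12^{68} ≡ 12^{8} ≡ 1 (mod 13)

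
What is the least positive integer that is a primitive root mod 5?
g = 2. For each prime q|4: 2^{2}≡4, none ≡ 1, so ord_5(2) = 4 and 2 is a primitive root.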